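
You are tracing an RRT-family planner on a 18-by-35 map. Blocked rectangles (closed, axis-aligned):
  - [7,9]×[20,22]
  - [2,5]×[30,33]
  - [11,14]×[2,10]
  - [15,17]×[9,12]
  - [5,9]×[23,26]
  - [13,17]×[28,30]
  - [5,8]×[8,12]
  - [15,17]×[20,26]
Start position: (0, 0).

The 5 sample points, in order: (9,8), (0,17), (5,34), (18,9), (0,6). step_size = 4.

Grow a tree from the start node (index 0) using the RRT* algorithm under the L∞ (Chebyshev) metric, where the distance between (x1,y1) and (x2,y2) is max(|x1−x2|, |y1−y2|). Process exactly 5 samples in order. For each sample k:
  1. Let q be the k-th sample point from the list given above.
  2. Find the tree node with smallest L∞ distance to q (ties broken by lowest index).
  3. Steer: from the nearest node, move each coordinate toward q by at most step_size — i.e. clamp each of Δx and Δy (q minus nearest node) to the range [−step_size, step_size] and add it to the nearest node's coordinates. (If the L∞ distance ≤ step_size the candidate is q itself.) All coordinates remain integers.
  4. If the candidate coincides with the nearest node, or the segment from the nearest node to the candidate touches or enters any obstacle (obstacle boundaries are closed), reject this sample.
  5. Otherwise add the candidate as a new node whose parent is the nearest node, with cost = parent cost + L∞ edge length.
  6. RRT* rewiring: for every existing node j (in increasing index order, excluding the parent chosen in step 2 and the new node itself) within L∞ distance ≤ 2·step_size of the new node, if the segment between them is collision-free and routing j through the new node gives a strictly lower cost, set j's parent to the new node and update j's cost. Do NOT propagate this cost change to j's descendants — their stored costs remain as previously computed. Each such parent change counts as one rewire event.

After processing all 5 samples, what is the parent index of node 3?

1. q=(9,8) nearest=0 d=9 new=(4,4) → add node 1 parent=0 cost=4
2. q=(0,17) nearest=1 d=13 new=(0,8) → add node 2 parent=1 cost=8
3. q=(5,34) nearest=2 d=26 new=(4,12) → add node 3 parent=2 cost=12
4. q=(18,9) nearest=1 d=14 new=(8,8) → blocked by [5,8]×[8,12], reject
5. q=(0,6) nearest=2 d=2 new=(0,6) → add node 4 parent=2 cost=10

Parent of node 3: 2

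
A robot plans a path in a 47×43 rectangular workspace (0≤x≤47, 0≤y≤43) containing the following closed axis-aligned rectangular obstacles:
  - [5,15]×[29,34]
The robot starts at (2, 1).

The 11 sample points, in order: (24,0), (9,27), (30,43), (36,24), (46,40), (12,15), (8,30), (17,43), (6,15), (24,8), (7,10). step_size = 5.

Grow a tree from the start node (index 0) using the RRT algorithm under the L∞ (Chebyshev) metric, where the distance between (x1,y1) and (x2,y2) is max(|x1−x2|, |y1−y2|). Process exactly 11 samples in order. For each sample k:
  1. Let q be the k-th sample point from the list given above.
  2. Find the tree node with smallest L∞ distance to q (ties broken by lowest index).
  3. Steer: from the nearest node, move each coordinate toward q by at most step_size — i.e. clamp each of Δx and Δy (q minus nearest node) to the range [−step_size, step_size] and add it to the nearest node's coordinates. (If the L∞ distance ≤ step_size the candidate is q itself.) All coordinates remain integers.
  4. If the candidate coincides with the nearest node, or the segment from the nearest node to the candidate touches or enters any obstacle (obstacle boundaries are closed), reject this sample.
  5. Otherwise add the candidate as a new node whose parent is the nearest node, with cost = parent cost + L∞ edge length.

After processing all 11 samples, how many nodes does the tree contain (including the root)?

Node count: 12

1. q=(24,0) nearest=0 d=22 new=(7,0) → add node 1 parent=0 cost=5
2. q=(9,27) nearest=0 d=26 new=(7,6) → add node 2 parent=0 cost=5
3. q=(30,43) nearest=2 d=37 new=(12,11) → add node 3 parent=2 cost=10
4. q=(36,24) nearest=3 d=24 new=(17,16) → add node 4 parent=3 cost=15
5. q=(46,40) nearest=4 d=29 new=(22,21) → add node 5 parent=4 cost=20
6. q=(12,15) nearest=3 d=4 new=(12,15) → add node 6 parent=3 cost=14
7. q=(8,30) nearest=4 d=14 new=(12,21) → add node 7 parent=4 cost=20
8. q=(17,43) nearest=5 d=22 new=(17,26) → add node 8 parent=5 cost=25
9. q=(6,15) nearest=3 d=6 new=(7,15) → add node 9 parent=3 cost=15
10. q=(24,8) nearest=4 d=8 new=(22,11) → add node 10 parent=4 cost=20
11. q=(7,10) nearest=2 d=4 new=(7,10) → add node 11 parent=2 cost=9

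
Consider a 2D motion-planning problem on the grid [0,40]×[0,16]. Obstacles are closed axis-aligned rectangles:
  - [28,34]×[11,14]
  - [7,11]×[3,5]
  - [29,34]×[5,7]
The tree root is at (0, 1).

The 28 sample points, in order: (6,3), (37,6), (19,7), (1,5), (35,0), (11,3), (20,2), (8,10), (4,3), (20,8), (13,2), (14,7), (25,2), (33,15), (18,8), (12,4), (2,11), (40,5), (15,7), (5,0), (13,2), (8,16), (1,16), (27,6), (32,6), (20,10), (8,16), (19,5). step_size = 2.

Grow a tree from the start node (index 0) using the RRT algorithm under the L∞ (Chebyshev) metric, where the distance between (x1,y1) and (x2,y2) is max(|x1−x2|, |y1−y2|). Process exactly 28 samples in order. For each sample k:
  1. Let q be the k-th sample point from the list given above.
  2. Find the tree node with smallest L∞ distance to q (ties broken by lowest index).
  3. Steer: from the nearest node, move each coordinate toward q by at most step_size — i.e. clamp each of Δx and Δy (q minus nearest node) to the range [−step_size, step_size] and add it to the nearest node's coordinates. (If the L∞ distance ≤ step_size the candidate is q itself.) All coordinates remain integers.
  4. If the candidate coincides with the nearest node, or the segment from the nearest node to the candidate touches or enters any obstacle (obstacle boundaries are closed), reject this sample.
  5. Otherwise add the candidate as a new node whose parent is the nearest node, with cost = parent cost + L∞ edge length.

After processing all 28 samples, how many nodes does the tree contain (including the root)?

1. q=(6,3) nearest=0 d=6 new=(2,3) → add node 1 parent=0 cost=2
2. q=(37,6) nearest=1 d=35 new=(4,5) → add node 2 parent=1 cost=4
3. q=(19,7) nearest=2 d=15 new=(6,7) → add node 3 parent=2 cost=6
4. q=(1,5) nearest=1 d=2 new=(1,5) → add node 4 parent=1 cost=4
5. q=(35,0) nearest=3 d=29 new=(8,5) → blocked by [7,11]×[3,5], reject
6. q=(11,3) nearest=3 d=5 new=(8,5) → blocked by [7,11]×[3,5], reject
7. q=(20,2) nearest=3 d=14 new=(8,5) → blocked by [7,11]×[3,5], reject
8. q=(8,10) nearest=3 d=3 new=(8,9) → add node 5 parent=3 cost=8
9. q=(4,3) nearest=1 d=2 new=(4,3) → add node 6 parent=1 cost=4
10. q=(20,8) nearest=5 d=12 new=(10,8) → add node 7 parent=5 cost=10
11. q=(13,2) nearest=7 d=6 new=(12,6) → add node 8 parent=7 cost=12
12. q=(14,7) nearest=8 d=2 new=(14,7) → add node 9 parent=8 cost=14
13. q=(25,2) nearest=9 d=11 new=(16,5) → add node 10 parent=9 cost=16
14. q=(33,15) nearest=10 d=17 new=(18,7) → add node 11 parent=10 cost=18
15. q=(18,8) nearest=11 d=1 new=(18,8) → add node 12 parent=11 cost=19
16. q=(12,4) nearest=8 d=2 new=(12,4) → add node 13 parent=8 cost=14
17. q=(2,11) nearest=3 d=4 new=(4,9) → add node 14 parent=3 cost=8
18. q=(40,5) nearest=11 d=22 new=(20,5) → add node 15 parent=11 cost=20
19. q=(15,7) nearest=9 d=1 new=(15,7) → add node 16 parent=9 cost=15
20. q=(5,0) nearest=1 d=3 new=(4,1) → add node 17 parent=1 cost=4
21. q=(13,2) nearest=13 d=2 new=(13,2) → add node 18 parent=13 cost=16
22. q=(8,16) nearest=5 d=7 new=(8,11) → add node 19 parent=5 cost=10
23. q=(1,16) nearest=5 d=7 new=(6,11) → add node 20 parent=5 cost=10
24. q=(27,6) nearest=15 d=7 new=(22,6) → add node 21 parent=15 cost=22
25. q=(32,6) nearest=21 d=10 new=(24,6) → add node 22 parent=21 cost=24
26. q=(20,10) nearest=12 d=2 new=(20,10) → add node 23 parent=12 cost=21
27. q=(8,16) nearest=19 d=5 new=(8,13) → add node 24 parent=19 cost=12
28. q=(19,5) nearest=15 d=1 new=(19,5) → add node 25 parent=15 cost=21

Node count: 26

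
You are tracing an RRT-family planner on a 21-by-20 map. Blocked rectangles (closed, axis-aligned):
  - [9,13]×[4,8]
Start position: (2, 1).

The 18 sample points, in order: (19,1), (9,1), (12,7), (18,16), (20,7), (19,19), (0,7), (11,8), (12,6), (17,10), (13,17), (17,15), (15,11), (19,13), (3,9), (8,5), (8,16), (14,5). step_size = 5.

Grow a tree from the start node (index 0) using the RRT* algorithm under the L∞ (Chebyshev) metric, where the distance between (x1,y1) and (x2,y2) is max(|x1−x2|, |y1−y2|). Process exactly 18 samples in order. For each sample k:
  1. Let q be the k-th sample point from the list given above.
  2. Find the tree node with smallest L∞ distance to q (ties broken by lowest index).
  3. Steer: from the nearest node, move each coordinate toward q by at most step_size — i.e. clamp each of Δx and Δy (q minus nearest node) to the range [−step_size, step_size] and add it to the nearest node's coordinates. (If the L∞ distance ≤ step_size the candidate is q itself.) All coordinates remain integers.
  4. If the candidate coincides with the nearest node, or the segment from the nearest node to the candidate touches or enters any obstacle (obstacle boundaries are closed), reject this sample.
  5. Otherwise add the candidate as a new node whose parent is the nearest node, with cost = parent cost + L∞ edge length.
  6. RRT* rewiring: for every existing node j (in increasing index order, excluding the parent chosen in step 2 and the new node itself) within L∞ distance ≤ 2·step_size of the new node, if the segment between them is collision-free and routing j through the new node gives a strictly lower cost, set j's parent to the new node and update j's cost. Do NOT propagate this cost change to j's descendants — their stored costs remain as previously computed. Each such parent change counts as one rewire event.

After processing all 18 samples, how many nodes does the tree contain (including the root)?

Node count: 8

1. q=(19,1) nearest=0 d=17 new=(7,1) → add node 1 parent=0 cost=5
2. q=(9,1) nearest=1 d=2 new=(9,1) → add node 2 parent=1 cost=7
3. q=(12,7) nearest=1 d=6 new=(12,6) → blocked by [9,13]×[4,8], reject
4. q=(18,16) nearest=1 d=15 new=(12,6) → blocked by [9,13]×[4,8], reject
5. q=(20,7) nearest=2 d=11 new=(14,6) → blocked by [9,13]×[4,8], reject
6. q=(19,19) nearest=0 d=18 new=(7,6) → add node 3 parent=0 cost=5
7. q=(0,7) nearest=0 d=6 new=(0,6) → add node 4 parent=0 cost=5
8. q=(11,8) nearest=3 d=4 new=(11,8) → blocked by [9,13]×[4,8], reject
9. q=(12,6) nearest=1 d=5 new=(12,6) → blocked by [9,13]×[4,8], reject
10. q=(17,10) nearest=2 d=9 new=(14,6) → blocked by [9,13]×[4,8], reject
11. q=(13,17) nearest=3 d=11 new=(12,11) → blocked by [9,13]×[4,8], reject
12. q=(17,15) nearest=3 d=10 new=(12,11) → blocked by [9,13]×[4,8], reject
13. q=(15,11) nearest=3 d=8 new=(12,11) → blocked by [9,13]×[4,8], reject
14. q=(19,13) nearest=1 d=12 new=(12,6) → blocked by [9,13]×[4,8], reject
15. q=(3,9) nearest=4 d=3 new=(3,9) → add node 5 parent=4 cost=8
16. q=(8,5) nearest=3 d=1 new=(8,5) → add node 6 parent=3 cost=6
17. q=(8,16) nearest=5 d=7 new=(8,14) → add node 7 parent=5 cost=13
18. q=(14,5) nearest=2 d=5 new=(14,5) → blocked by [9,13]×[4,8], reject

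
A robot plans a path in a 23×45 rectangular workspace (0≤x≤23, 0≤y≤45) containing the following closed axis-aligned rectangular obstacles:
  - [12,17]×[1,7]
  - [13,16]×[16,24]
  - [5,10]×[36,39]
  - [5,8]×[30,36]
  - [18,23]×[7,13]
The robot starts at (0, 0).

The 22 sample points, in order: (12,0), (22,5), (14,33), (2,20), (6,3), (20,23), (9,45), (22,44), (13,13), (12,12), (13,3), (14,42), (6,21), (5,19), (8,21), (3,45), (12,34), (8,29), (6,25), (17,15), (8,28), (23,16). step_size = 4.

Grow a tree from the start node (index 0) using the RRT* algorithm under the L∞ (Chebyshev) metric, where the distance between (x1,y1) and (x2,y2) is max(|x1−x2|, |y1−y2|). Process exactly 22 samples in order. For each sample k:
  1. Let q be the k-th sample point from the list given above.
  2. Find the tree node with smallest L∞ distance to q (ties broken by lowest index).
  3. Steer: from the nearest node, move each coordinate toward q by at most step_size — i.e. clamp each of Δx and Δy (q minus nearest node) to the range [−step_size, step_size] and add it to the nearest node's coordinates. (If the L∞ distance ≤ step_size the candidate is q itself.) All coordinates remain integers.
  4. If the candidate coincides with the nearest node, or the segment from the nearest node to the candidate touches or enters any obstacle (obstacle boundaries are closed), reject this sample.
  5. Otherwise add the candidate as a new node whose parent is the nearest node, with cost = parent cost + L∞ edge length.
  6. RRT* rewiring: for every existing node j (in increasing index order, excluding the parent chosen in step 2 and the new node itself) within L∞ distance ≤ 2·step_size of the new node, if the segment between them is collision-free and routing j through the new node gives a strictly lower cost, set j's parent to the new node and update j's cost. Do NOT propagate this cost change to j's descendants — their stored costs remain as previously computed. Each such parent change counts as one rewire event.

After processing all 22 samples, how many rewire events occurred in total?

1. q=(12,0) nearest=0 d=12 new=(4,0) → add node 1 parent=0 cost=4
2. q=(22,5) nearest=1 d=18 new=(8,4) → add node 2 parent=1 cost=8
3. q=(14,33) nearest=2 d=29 new=(12,8) → add node 3 parent=2 cost=12
4. q=(2,20) nearest=3 d=12 new=(8,12) → add node 4 parent=3 cost=16
5. q=(6,3) nearest=2 d=2 new=(6,3) → add node 5 parent=2 cost=10
6. q=(20,23) nearest=4 d=12 new=(12,16) → add node 6 parent=4 cost=20
7. q=(9,45) nearest=6 d=29 new=(9,20) → add node 7 parent=6 cost=24
8. q=(22,44) nearest=7 d=24 new=(13,24) → blocked by [13,16]×[16,24], reject
9. q=(13,13) nearest=6 d=3 new=(13,13) → add node 8 parent=6 cost=23
10. q=(12,12) nearest=8 d=1 new=(12,12) → add node 9 parent=8 cost=24
11. q=(13,3) nearest=2 d=5 new=(12,3) → blocked by [12,17]×[1,7], reject
12. q=(14,42) nearest=7 d=22 new=(13,24) → blocked by [13,16]×[16,24], reject
13. q=(6,21) nearest=7 d=3 new=(6,21) → add node 10 parent=7 cost=27
14. q=(5,19) nearest=10 d=2 new=(5,19) → add node 11 parent=10 cost=29
15. q=(8,21) nearest=7 d=1 new=(8,21) → add node 12 parent=7 cost=25; rewire 11→12 (28<29)
16. q=(3,45) nearest=10 d=24 new=(3,25) → add node 13 parent=10 cost=31
17. q=(12,34) nearest=13 d=9 new=(7,29) → add node 14 parent=13 cost=35
18. q=(8,29) nearest=14 d=1 new=(8,29) → add node 15 parent=14 cost=36
19. q=(6,25) nearest=13 d=3 new=(6,25) → add node 16 parent=13 cost=34
20. q=(17,15) nearest=8 d=4 new=(17,15) → add node 17 parent=8 cost=27
21. q=(8,28) nearest=14 d=1 new=(8,28) → add node 18 parent=14 cost=36
22. q=(23,16) nearest=17 d=6 new=(21,16) → add node 19 parent=17 cost=31

Rewire events: 1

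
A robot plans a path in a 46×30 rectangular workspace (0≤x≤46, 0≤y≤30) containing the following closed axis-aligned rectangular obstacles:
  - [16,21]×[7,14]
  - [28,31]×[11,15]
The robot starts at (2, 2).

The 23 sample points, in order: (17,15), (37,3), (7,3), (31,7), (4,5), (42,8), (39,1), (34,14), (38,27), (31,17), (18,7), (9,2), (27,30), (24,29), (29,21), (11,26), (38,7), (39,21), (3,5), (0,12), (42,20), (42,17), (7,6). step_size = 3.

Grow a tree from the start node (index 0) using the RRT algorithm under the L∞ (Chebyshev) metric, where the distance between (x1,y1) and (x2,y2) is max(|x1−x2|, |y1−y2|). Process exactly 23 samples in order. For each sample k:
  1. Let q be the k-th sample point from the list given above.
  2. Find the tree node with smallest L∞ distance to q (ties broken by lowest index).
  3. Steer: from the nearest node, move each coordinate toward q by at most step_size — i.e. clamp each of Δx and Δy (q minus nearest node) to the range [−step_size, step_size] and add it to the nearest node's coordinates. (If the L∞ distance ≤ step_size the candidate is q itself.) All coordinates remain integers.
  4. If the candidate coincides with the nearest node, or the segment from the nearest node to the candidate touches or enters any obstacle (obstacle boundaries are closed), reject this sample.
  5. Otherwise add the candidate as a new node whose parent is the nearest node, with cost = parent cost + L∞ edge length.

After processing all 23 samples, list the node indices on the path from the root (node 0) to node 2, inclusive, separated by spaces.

Path: 0 1 2

1. q=(17,15) nearest=0 d=15 new=(5,5) → add node 1 parent=0 cost=3
2. q=(37,3) nearest=1 d=32 new=(8,3) → add node 2 parent=1 cost=6
3. q=(7,3) nearest=2 d=1 new=(7,3) → add node 3 parent=2 cost=7
4. q=(31,7) nearest=2 d=23 new=(11,6) → add node 4 parent=2 cost=9
5. q=(4,5) nearest=1 d=1 new=(4,5) → add node 5 parent=1 cost=4
6. q=(42,8) nearest=4 d=31 new=(14,8) → add node 6 parent=4 cost=12
7. q=(39,1) nearest=6 d=25 new=(17,5) → add node 7 parent=6 cost=15
8. q=(34,14) nearest=7 d=17 new=(20,8) → blocked by [16,21]×[7,14], reject
9. q=(38,27) nearest=7 d=22 new=(20,8) → blocked by [16,21]×[7,14], reject
10. q=(31,17) nearest=7 d=14 new=(20,8) → blocked by [16,21]×[7,14], reject
11. q=(18,7) nearest=7 d=2 new=(18,7) → blocked by [16,21]×[7,14], reject
12. q=(9,2) nearest=2 d=1 new=(9,2) → add node 8 parent=2 cost=7
13. q=(27,30) nearest=6 d=22 new=(17,11) → blocked by [16,21]×[7,14], reject
14. q=(24,29) nearest=6 d=21 new=(17,11) → blocked by [16,21]×[7,14], reject
15. q=(29,21) nearest=6 d=15 new=(17,11) → blocked by [16,21]×[7,14], reject
16. q=(11,26) nearest=6 d=18 new=(11,11) → add node 9 parent=6 cost=15
17. q=(38,7) nearest=7 d=21 new=(20,7) → blocked by [16,21]×[7,14], reject
18. q=(39,21) nearest=7 d=22 new=(20,8) → blocked by [16,21]×[7,14], reject
19. q=(3,5) nearest=5 d=1 new=(3,5) → add node 10 parent=5 cost=5
20. q=(0,12) nearest=1 d=7 new=(2,8) → add node 11 parent=1 cost=6
21. q=(42,20) nearest=7 d=25 new=(20,8) → blocked by [16,21]×[7,14], reject
22. q=(42,17) nearest=7 d=25 new=(20,8) → blocked by [16,21]×[7,14], reject
23. q=(7,6) nearest=1 d=2 new=(7,6) → add node 12 parent=1 cost=5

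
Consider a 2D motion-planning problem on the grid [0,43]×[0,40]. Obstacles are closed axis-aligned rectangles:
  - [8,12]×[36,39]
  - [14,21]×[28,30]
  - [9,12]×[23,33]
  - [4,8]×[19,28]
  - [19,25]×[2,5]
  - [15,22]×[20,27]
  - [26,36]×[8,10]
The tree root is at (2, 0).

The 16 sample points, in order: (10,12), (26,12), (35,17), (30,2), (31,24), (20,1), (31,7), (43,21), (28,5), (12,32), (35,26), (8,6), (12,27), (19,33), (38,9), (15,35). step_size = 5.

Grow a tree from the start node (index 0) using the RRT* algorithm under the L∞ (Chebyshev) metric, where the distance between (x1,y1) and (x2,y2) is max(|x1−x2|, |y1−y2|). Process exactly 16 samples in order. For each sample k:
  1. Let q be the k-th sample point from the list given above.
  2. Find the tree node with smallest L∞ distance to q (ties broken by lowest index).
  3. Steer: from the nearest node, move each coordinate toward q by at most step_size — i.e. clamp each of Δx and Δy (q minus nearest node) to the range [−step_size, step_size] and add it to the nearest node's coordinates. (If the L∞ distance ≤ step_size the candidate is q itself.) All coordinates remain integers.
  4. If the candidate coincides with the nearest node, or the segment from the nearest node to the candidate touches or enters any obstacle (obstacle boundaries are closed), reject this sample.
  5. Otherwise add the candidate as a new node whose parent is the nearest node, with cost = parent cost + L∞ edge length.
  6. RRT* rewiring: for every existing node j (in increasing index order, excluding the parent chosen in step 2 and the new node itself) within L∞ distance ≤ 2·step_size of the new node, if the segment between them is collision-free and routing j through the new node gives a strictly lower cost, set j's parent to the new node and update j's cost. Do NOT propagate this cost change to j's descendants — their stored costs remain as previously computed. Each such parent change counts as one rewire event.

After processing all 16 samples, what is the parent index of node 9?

1. q=(10,12) nearest=0 d=12 new=(7,5) → add node 1 parent=0 cost=5
2. q=(26,12) nearest=1 d=19 new=(12,10) → add node 2 parent=1 cost=10
3. q=(35,17) nearest=2 d=23 new=(17,15) → add node 3 parent=2 cost=15
4. q=(30,2) nearest=3 d=13 new=(22,10) → add node 4 parent=3 cost=20
5. q=(31,24) nearest=3 d=14 new=(22,20) → blocked by [15,22]×[20,27], reject
6. q=(20,1) nearest=2 d=9 new=(17,5) → add node 5 parent=2 cost=15
7. q=(31,7) nearest=4 d=9 new=(27,7) → add node 6 parent=4 cost=25
8. q=(43,21) nearest=6 d=16 new=(32,12) → blocked by [26,36]×[8,10], reject
9. q=(28,5) nearest=6 d=2 new=(28,5) → add node 7 parent=6 cost=27
10. q=(12,32) nearest=3 d=17 new=(12,20) → add node 8 parent=3 cost=20
11. q=(35,26) nearest=4 d=16 new=(27,15) → add node 9 parent=4 cost=25
12. q=(8,6) nearest=1 d=1 new=(8,6) → add node 10 parent=1 cost=6
13. q=(12,27) nearest=8 d=7 new=(12,25) → blocked by [9,12]×[23,33], reject
14. q=(19,33) nearest=8 d=13 new=(17,25) → blocked by [15,22]×[20,27], reject
15. q=(38,9) nearest=7 d=10 new=(33,9) → blocked by [26,36]×[8,10], reject
16. q=(15,35) nearest=8 d=15 new=(15,25) → blocked by [15,22]×[20,27], reject

Parent of node 9: 4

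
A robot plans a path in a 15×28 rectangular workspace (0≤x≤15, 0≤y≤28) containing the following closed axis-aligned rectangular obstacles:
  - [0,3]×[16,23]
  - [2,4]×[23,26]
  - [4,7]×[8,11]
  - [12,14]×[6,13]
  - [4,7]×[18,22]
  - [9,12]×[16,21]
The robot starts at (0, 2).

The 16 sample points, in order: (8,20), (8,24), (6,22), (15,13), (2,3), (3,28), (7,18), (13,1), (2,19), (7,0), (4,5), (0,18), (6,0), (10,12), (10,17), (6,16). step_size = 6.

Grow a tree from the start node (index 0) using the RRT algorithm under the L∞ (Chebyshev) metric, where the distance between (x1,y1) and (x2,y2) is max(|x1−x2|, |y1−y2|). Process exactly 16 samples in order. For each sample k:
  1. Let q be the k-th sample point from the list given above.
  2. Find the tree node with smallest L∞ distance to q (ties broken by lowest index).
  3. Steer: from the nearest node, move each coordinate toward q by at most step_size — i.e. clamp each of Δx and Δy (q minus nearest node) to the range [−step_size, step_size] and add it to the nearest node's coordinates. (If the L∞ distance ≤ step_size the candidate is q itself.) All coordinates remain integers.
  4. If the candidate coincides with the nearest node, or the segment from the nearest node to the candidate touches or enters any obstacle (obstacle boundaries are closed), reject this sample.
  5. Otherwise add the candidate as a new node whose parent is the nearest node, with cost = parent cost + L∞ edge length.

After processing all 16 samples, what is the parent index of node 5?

1. q=(8,20) nearest=0 d=18 new=(6,8) → blocked by [4,7]×[8,11], reject
2. q=(8,24) nearest=0 d=22 new=(6,8) → blocked by [4,7]×[8,11], reject
3. q=(6,22) nearest=0 d=20 new=(6,8) → blocked by [4,7]×[8,11], reject
4. q=(15,13) nearest=0 d=15 new=(6,8) → blocked by [4,7]×[8,11], reject
5. q=(2,3) nearest=0 d=2 new=(2,3) → add node 1 parent=0 cost=2
6. q=(3,28) nearest=1 d=25 new=(3,9) → add node 2 parent=1 cost=8
7. q=(7,18) nearest=2 d=9 new=(7,15) → blocked by [4,7]×[8,11], reject
8. q=(13,1) nearest=2 d=10 new=(9,3) → blocked by [4,7]×[8,11], reject
9. q=(2,19) nearest=2 d=10 new=(2,15) → add node 3 parent=2 cost=14
10. q=(7,0) nearest=1 d=5 new=(7,0) → add node 4 parent=1 cost=7
11. q=(4,5) nearest=1 d=2 new=(4,5) → add node 5 parent=1 cost=4
12. q=(0,18) nearest=3 d=3 new=(0,18) → blocked by [0,3]×[16,23], reject
13. q=(6,0) nearest=4 d=1 new=(6,0) → add node 6 parent=4 cost=8
14. q=(10,12) nearest=2 d=7 new=(9,12) → blocked by [4,7]×[8,11], reject
15. q=(10,17) nearest=2 d=8 new=(9,15) → blocked by [4,7]×[8,11], reject
16. q=(6,16) nearest=3 d=4 new=(6,16) → add node 7 parent=3 cost=18

Parent of node 5: 1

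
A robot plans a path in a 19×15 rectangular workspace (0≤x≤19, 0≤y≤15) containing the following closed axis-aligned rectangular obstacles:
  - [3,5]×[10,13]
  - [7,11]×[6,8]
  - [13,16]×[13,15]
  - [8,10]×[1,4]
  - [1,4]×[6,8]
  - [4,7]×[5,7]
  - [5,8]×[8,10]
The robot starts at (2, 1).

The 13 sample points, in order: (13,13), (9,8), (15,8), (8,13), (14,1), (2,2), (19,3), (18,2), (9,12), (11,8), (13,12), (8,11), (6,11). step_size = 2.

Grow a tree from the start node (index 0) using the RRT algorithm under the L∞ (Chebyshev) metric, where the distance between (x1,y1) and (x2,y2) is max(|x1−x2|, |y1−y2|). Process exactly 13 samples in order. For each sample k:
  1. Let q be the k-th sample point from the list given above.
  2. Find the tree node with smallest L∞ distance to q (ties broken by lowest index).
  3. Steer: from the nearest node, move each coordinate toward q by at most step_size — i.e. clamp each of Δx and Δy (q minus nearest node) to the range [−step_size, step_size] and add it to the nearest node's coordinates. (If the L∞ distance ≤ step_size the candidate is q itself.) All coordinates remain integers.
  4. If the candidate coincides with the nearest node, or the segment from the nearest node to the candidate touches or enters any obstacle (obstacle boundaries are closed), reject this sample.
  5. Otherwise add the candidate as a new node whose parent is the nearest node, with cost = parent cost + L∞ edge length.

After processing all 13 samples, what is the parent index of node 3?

1. q=(13,13) nearest=0 d=12 new=(4,3) → add node 1 parent=0 cost=2
2. q=(9,8) nearest=1 d=5 new=(6,5) → blocked by [4,7]×[5,7], reject
3. q=(15,8) nearest=1 d=11 new=(6,5) → blocked by [4,7]×[5,7], reject
4. q=(8,13) nearest=1 d=10 new=(6,5) → blocked by [4,7]×[5,7], reject
5. q=(14,1) nearest=1 d=10 new=(6,1) → add node 2 parent=1 cost=4
6. q=(2,2) nearest=0 d=1 new=(2,2) → add node 3 parent=0 cost=1
7. q=(19,3) nearest=2 d=13 new=(8,3) → blocked by [8,10]×[1,4], reject
8. q=(18,2) nearest=2 d=12 new=(8,2) → blocked by [8,10]×[1,4], reject
9. q=(9,12) nearest=1 d=9 new=(6,5) → blocked by [4,7]×[5,7], reject
10. q=(11,8) nearest=1 d=7 new=(6,5) → blocked by [4,7]×[5,7], reject
11. q=(13,12) nearest=1 d=9 new=(6,5) → blocked by [4,7]×[5,7], reject
12. q=(8,11) nearest=1 d=8 new=(6,5) → blocked by [4,7]×[5,7], reject
13. q=(6,11) nearest=1 d=8 new=(6,5) → blocked by [4,7]×[5,7], reject

Parent of node 3: 0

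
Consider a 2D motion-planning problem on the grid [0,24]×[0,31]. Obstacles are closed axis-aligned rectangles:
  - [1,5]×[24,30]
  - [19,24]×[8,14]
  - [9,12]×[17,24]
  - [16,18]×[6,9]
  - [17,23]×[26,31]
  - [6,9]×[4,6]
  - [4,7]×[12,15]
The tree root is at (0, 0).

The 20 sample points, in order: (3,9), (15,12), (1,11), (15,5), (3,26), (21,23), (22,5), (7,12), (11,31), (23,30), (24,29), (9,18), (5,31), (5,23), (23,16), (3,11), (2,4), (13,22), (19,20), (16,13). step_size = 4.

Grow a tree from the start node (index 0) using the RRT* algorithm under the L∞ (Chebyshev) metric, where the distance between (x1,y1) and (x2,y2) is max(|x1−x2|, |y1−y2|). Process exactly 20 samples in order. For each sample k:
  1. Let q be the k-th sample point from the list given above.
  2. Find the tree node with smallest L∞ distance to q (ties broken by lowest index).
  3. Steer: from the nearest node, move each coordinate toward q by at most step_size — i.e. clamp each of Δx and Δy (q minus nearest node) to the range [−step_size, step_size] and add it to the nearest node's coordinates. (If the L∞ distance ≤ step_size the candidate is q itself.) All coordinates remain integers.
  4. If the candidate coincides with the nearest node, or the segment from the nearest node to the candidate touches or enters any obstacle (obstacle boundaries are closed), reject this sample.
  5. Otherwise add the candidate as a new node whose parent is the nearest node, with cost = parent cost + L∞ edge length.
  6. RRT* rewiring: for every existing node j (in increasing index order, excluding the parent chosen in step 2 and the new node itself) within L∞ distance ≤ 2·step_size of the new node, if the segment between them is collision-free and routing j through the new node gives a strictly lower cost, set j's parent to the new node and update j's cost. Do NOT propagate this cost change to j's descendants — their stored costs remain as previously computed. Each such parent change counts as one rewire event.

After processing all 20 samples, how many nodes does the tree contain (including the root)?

Node count: 15

1. q=(3,9) nearest=0 d=9 new=(3,4) → add node 1 parent=0 cost=4
2. q=(15,12) nearest=1 d=12 new=(7,8) → add node 2 parent=1 cost=8
3. q=(1,11) nearest=2 d=6 new=(3,11) → add node 3 parent=2 cost=12
4. q=(15,5) nearest=2 d=8 new=(11,5) → add node 4 parent=2 cost=12
5. q=(3,26) nearest=3 d=15 new=(3,15) → add node 5 parent=3 cost=16
6. q=(21,23) nearest=2 d=15 new=(11,12) → add node 6 parent=2 cost=12
7. q=(22,5) nearest=4 d=11 new=(15,5) → add node 7 parent=4 cost=16
8. q=(7,12) nearest=2 d=4 new=(7,12) → blocked by [4,7]×[12,15], reject
9. q=(11,31) nearest=5 d=16 new=(7,19) → add node 8 parent=5 cost=20
10. q=(23,30) nearest=8 d=16 new=(11,23) → blocked by [9,12]×[17,24], reject
11. q=(24,29) nearest=6 d=17 new=(15,16) → add node 9 parent=6 cost=16
12. q=(9,18) nearest=8 d=2 new=(9,18) → blocked by [9,12]×[17,24], reject
13. q=(5,31) nearest=8 d=12 new=(5,23) → add node 10 parent=8 cost=24
14. q=(5,23) nearest=10 d=0 → coincident, reject
15. q=(23,16) nearest=9 d=8 new=(19,16) → add node 11 parent=9 cost=20
16. q=(3,11) nearest=3 d=0 → coincident, reject
17. q=(2,4) nearest=1 d=1 new=(2,4) → add node 12 parent=1 cost=5
18. q=(13,22) nearest=8 d=6 new=(11,22) → blocked by [9,12]×[17,24], reject
19. q=(19,20) nearest=9 d=4 new=(19,20) → add node 13 parent=9 cost=20
20. q=(16,13) nearest=9 d=3 new=(16,13) → add node 14 parent=9 cost=19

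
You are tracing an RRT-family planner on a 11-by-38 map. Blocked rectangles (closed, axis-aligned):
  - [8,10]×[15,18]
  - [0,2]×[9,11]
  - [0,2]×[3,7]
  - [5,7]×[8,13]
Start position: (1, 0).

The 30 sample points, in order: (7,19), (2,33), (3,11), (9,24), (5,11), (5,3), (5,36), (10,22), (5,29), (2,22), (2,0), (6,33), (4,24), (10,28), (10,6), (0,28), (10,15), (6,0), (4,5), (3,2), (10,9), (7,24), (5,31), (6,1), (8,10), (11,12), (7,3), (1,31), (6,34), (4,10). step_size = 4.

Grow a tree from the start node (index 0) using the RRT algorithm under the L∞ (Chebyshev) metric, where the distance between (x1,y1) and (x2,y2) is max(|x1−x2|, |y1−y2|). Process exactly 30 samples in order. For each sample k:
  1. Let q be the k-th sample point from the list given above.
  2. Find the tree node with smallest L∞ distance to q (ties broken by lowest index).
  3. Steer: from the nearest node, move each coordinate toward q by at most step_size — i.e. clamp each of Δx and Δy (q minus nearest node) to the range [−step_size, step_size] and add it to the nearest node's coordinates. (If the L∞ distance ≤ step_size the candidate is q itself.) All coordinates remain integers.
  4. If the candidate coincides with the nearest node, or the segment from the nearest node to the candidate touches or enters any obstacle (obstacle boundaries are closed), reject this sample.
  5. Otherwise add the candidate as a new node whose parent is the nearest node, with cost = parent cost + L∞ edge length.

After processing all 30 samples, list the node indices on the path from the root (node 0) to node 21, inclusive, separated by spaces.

Path: 0 1 12 17 21

1. q=(7,19) nearest=0 d=19 new=(5,4) → add node 1 parent=0 cost=4
2. q=(2,33) nearest=1 d=29 new=(2,8) → add node 2 parent=1 cost=8
3. q=(3,11) nearest=2 d=3 new=(3,11) → add node 3 parent=2 cost=11
4. q=(9,24) nearest=3 d=13 new=(7,15) → blocked by [5,7]×[8,13], reject
5. q=(5,11) nearest=3 d=2 new=(5,11) → blocked by [5,7]×[8,13], reject
6. q=(5,3) nearest=1 d=1 new=(5,3) → add node 4 parent=1 cost=5
7. q=(5,36) nearest=3 d=25 new=(5,15) → add node 5 parent=3 cost=15
8. q=(10,22) nearest=5 d=7 new=(9,19) → blocked by [8,10]×[15,18], reject
9. q=(5,29) nearest=5 d=14 new=(5,19) → add node 6 parent=5 cost=19
10. q=(2,22) nearest=6 d=3 new=(2,22) → add node 7 parent=6 cost=22
11. q=(2,0) nearest=0 d=1 new=(2,0) → add node 8 parent=0 cost=1
12. q=(6,33) nearest=7 d=11 new=(6,26) → add node 9 parent=7 cost=26
13. q=(4,24) nearest=7 d=2 new=(4,24) → add node 10 parent=7 cost=24
14. q=(10,28) nearest=9 d=4 new=(10,28) → add node 11 parent=9 cost=30
15. q=(10,6) nearest=1 d=5 new=(9,6) → add node 12 parent=1 cost=8
16. q=(0,28) nearest=10 d=4 new=(0,28) → add node 13 parent=10 cost=28
17. q=(10,15) nearest=5 d=5 new=(9,15) → blocked by [8,10]×[15,18], reject
18. q=(6,0) nearest=4 d=3 new=(6,0) → add node 14 parent=4 cost=8
19. q=(4,5) nearest=1 d=1 new=(4,5) → add node 15 parent=1 cost=5
20. q=(3,2) nearest=0 d=2 new=(3,2) → add node 16 parent=0 cost=2
21. q=(10,9) nearest=12 d=3 new=(10,9) → add node 17 parent=12 cost=11
22. q=(7,24) nearest=9 d=2 new=(7,24) → add node 18 parent=9 cost=28
23. q=(5,31) nearest=9 d=5 new=(5,30) → add node 19 parent=9 cost=30
24. q=(6,1) nearest=14 d=1 new=(6,1) → add node 20 parent=14 cost=9
25. q=(8,10) nearest=17 d=2 new=(8,10) → add node 21 parent=17 cost=13
26. q=(11,12) nearest=17 d=3 new=(11,12) → add node 22 parent=17 cost=14
27. q=(7,3) nearest=1 d=2 new=(7,3) → add node 23 parent=1 cost=6
28. q=(1,31) nearest=13 d=3 new=(1,31) → add node 24 parent=13 cost=31
29. q=(6,34) nearest=19 d=4 new=(6,34) → add node 25 parent=19 cost=34
30. q=(4,10) nearest=3 d=1 new=(4,10) → add node 26 parent=3 cost=12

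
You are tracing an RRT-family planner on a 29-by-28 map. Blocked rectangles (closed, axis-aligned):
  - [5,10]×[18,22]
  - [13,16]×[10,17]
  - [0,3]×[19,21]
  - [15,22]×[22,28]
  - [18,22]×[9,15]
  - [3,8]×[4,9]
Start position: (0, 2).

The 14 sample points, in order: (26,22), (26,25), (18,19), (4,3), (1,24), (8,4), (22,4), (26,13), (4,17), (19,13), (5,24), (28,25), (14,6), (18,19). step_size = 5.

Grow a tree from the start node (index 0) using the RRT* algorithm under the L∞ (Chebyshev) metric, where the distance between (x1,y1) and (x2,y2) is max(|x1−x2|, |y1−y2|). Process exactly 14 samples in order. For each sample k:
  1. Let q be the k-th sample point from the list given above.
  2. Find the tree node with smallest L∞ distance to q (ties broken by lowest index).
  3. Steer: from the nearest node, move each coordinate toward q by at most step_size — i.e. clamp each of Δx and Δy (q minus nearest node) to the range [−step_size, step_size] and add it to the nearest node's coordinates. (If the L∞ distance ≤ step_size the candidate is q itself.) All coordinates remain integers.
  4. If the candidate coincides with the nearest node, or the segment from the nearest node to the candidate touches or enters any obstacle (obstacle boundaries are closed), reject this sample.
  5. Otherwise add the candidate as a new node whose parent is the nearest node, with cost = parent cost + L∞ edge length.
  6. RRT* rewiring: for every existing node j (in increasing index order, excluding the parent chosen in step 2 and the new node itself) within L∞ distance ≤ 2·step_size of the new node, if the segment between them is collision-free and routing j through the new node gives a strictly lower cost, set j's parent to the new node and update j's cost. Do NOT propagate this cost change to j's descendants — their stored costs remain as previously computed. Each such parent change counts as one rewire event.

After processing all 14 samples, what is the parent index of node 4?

Parent of node 4: 3

1. q=(26,22) nearest=0 d=26 new=(5,7) → blocked by [3,8]×[4,9], reject
2. q=(26,25) nearest=0 d=26 new=(5,7) → blocked by [3,8]×[4,9], reject
3. q=(18,19) nearest=0 d=18 new=(5,7) → blocked by [3,8]×[4,9], reject
4. q=(4,3) nearest=0 d=4 new=(4,3) → add node 1 parent=0 cost=4
5. q=(1,24) nearest=1 d=21 new=(1,8) → blocked by [3,8]×[4,9], reject
6. q=(8,4) nearest=1 d=4 new=(8,4) → blocked by [3,8]×[4,9], reject
7. q=(22,4) nearest=1 d=18 new=(9,4) → add node 2 parent=1 cost=9
8. q=(26,13) nearest=2 d=17 new=(14,9) → add node 3 parent=2 cost=14
9. q=(4,17) nearest=3 d=10 new=(9,14) → blocked by [13,16]×[10,17], reject
10. q=(19,13) nearest=3 d=5 new=(19,13) → blocked by [13,16]×[10,17], reject
11. q=(5,24) nearest=3 d=15 new=(9,14) → blocked by [13,16]×[10,17], reject
12. q=(28,25) nearest=3 d=16 new=(19,14) → blocked by [13,16]×[10,17], reject
13. q=(14,6) nearest=3 d=3 new=(14,6) → add node 4 parent=3 cost=17
14. q=(18,19) nearest=3 d=10 new=(18,14) → blocked by [13,16]×[10,17], reject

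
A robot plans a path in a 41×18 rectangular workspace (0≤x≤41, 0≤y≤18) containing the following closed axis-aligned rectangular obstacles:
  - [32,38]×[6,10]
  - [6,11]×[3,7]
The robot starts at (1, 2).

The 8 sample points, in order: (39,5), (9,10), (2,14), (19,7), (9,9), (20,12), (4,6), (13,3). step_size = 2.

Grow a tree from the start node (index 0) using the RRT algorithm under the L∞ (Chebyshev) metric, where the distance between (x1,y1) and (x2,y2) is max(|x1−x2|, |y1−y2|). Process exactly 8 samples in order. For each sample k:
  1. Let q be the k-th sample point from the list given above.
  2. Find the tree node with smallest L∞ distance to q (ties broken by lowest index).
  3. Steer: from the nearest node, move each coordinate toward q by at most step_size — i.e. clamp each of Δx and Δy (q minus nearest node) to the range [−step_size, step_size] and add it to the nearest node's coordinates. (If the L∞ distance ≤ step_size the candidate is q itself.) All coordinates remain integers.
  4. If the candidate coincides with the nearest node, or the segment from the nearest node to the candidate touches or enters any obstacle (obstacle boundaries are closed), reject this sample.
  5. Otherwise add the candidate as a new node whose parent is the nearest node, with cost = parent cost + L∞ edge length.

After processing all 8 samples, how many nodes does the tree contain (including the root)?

1. q=(39,5) nearest=0 d=38 new=(3,4) → add node 1 parent=0 cost=2
2. q=(9,10) nearest=1 d=6 new=(5,6) → add node 2 parent=1 cost=4
3. q=(2,14) nearest=2 d=8 new=(3,8) → add node 3 parent=2 cost=6
4. q=(19,7) nearest=2 d=14 new=(7,7) → blocked by [6,11]×[3,7], reject
5. q=(9,9) nearest=2 d=4 new=(7,8) → blocked by [6,11]×[3,7], reject
6. q=(20,12) nearest=2 d=15 new=(7,8) → blocked by [6,11]×[3,7], reject
7. q=(4,6) nearest=2 d=1 new=(4,6) → add node 4 parent=2 cost=5
8. q=(13,3) nearest=2 d=8 new=(7,4) → blocked by [6,11]×[3,7], reject

Node count: 5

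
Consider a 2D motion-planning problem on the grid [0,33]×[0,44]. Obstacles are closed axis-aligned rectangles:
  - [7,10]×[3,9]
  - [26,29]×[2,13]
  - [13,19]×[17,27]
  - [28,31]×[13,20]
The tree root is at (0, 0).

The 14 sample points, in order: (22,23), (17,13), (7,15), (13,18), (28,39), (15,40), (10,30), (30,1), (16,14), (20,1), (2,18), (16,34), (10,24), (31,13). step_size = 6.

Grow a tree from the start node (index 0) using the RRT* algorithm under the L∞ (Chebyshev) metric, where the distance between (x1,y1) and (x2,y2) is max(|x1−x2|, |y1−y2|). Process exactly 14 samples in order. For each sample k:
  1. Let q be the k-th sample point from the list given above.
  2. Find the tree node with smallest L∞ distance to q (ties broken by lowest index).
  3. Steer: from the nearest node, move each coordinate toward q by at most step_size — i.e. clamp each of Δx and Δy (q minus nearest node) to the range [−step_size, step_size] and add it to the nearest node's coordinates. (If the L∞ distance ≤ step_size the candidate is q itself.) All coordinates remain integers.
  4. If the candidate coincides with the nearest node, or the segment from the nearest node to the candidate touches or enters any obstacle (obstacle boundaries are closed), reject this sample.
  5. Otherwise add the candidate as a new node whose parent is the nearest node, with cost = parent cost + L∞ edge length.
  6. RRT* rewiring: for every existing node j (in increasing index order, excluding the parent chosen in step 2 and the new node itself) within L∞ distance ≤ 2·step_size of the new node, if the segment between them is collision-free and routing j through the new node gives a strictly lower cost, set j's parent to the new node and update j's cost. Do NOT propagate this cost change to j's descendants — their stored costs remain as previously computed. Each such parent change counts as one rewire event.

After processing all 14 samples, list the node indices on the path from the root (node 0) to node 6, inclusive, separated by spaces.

Path: 0 1 2 3 4 6

1. q=(22,23) nearest=0 d=23 new=(6,6) → add node 1 parent=0 cost=6
2. q=(17,13) nearest=1 d=11 new=(12,12) → blocked by [7,10]×[3,9], reject
3. q=(7,15) nearest=1 d=9 new=(7,12) → add node 2 parent=1 cost=12
4. q=(13,18) nearest=2 d=6 new=(13,18) → blocked by [13,19]×[17,27], reject
5. q=(28,39) nearest=2 d=27 new=(13,18) → blocked by [13,19]×[17,27], reject
6. q=(15,40) nearest=2 d=28 new=(13,18) → blocked by [13,19]×[17,27], reject
7. q=(10,30) nearest=2 d=18 new=(10,18) → add node 3 parent=2 cost=18
8. q=(30,1) nearest=3 d=20 new=(16,12) → add node 4 parent=3 cost=24
9. q=(16,14) nearest=4 d=2 new=(16,14) → add node 5 parent=4 cost=26
10. q=(20,1) nearest=4 d=11 new=(20,6) → add node 6 parent=4 cost=30
11. q=(2,18) nearest=2 d=6 new=(2,18) → add node 7 parent=2 cost=18
12. q=(16,34) nearest=3 d=16 new=(16,24) → blocked by [13,19]×[17,27], reject
13. q=(10,24) nearest=3 d=6 new=(10,24) → add node 8 parent=3 cost=24
14. q=(31,13) nearest=6 d=11 new=(26,12) → blocked by [26,29]×[2,13], reject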